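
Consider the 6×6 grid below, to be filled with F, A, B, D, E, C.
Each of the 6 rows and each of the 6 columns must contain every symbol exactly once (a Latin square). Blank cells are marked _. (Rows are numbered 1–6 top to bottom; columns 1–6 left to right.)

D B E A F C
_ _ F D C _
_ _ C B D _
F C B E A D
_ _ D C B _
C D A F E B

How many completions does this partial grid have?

Row 2, column 1: eliminating its row and column leaves {A, B, E}.
Row 2, column 2: eliminating its row and column leaves {A, E}.
Row 2, column 6: eliminating its row and column leaves {A, E}.
Row 3, column 1: eliminating its row and column leaves {A, E}.
Row 3, column 2: eliminating its row and column leaves {F, A, E}.
Row 3, column 6: eliminating its row and column leaves {F, A, E}.
Row 5, column 1: eliminating its row and column leaves {A, E}.
Row 5, column 2: eliminating its row and column leaves {F, A, E}.
Row 5, column 6: eliminating its row and column leaves {F, A, E}.
Enumerating the assignments across these blanks that avoid any row or column repeat gives 4 completions.

4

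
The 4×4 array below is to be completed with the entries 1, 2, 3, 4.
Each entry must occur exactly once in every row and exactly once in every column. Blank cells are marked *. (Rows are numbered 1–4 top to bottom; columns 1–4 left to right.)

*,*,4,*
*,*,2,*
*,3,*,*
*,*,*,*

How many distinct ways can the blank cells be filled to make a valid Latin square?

8

Row 1, column 1: eliminating its row and column leaves {1, 2, 3}.
Row 1, column 2: eliminating its row and column leaves {1, 2}.
Row 1, column 4: eliminating its row and column leaves {1, 2, 3}.
Row 2, column 1: eliminating its row and column leaves {1, 3, 4}.
Row 2, column 2: eliminating its row and column leaves {1, 4}.
Row 2, column 4: eliminating its row and column leaves {1, 3, 4}.
Row 3, column 1: eliminating its row and column leaves {1, 2, 4}.
Row 3, column 3: eliminating its row and column leaves {1}.
Row 3, column 4: eliminating its row and column leaves {1, 2, 4}.
Row 4, column 1: eliminating its row and column leaves {1, 2, 3, 4}.
Row 4, column 2: eliminating its row and column leaves {1, 2, 4}.
Row 4, column 3: eliminating its row and column leaves {1, 3}.
Row 4, column 4: eliminating its row and column leaves {1, 2, 3, 4}.
Enumerating the assignments across these blanks that avoid any row or column repeat gives 8 completions.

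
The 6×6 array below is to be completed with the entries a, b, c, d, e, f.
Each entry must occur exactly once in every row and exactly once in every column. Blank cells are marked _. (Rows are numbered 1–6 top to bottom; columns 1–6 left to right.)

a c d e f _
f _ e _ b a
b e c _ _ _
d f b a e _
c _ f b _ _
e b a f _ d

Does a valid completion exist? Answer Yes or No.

Yes

No row or column among the givens repeats a symbol, and propagating forced cells runs into no contradiction.
One valid completion exists (for instance, a c d e f b / f d e c b a / b e c d a f / d f b a e c / c a f b d e / e b a f c d).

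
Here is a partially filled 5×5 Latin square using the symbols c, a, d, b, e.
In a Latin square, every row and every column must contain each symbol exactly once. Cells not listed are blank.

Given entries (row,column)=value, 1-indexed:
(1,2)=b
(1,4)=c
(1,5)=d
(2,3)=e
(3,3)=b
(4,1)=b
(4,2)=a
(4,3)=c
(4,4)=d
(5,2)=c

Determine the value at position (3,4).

a

Row 1, column 3: row 1 has {c, d, b} and column 3 has {c, b, e}, leaving only a.
Row 1, column 1: row 1 has {c, a, d, b} and column 1 has {b}, leaving only e.
Row 2, column 2: row 2 has {e} and column 2 has {c, a, b}, leaving only d.
Row 3, column 2: row 3 has {b} and column 2 has {c, a, d, b}, leaving only e.
Row 3 already has {b, e} and column 4 already has {c, d}, so row 3, column 4 must be a.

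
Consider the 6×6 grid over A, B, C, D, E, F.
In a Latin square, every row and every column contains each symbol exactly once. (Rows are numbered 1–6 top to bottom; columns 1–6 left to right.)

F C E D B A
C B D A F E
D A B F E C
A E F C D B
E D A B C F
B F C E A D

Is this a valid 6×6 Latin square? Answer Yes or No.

Each row is a permutation of the 6 symbols, and so is each column.

Yes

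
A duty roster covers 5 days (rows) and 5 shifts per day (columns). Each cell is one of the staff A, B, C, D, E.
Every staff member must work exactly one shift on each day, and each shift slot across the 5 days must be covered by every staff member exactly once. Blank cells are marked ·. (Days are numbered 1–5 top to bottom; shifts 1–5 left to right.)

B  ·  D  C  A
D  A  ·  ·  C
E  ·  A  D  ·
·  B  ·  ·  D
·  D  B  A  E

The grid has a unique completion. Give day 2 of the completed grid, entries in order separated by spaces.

D A E B C

Day 2, shift 3: day 2 has {A, C, D} and shift 3 has {A, B, D}, leaving only E.
Day 2, shift 4: day 2 has {A, C, D, E} and shift 4 has {A, C, D}, leaving only B.
So day 2 reads: D A E B C.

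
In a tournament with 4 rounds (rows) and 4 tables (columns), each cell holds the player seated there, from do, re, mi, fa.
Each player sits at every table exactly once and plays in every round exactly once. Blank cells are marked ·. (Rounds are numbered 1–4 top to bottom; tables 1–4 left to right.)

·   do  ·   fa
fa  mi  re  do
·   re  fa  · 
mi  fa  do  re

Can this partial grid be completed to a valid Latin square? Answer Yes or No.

Yes

No round or table among the givens repeats a symbol, and propagating forced cells runs into no contradiction.
One valid completion exists (for instance, re do mi fa / fa mi re do / do re fa mi / mi fa do re).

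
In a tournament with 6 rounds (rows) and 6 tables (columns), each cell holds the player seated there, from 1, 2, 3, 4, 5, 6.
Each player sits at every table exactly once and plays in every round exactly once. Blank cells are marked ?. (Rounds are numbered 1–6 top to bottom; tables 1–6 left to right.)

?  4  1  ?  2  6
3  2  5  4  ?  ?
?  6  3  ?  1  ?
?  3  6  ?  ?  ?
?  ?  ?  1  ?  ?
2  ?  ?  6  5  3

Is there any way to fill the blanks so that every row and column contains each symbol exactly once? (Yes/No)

No round or table among the givens repeats a symbol, and propagating forced cells runs into no contradiction.
One valid completion exists (for instance, 5 4 1 3 2 6 / 3 2 5 4 6 1 / 4 6 3 5 1 2 / 1 3 6 2 4 5 / 6 5 2 1 3 4 / 2 1 4 6 5 3).

Yes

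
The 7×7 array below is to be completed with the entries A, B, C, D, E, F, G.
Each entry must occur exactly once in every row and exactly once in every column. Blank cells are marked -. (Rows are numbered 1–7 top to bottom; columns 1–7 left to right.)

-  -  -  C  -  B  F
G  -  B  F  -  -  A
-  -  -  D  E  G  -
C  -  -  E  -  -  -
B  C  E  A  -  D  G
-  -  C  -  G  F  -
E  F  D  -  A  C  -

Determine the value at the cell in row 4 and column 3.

F

Row 1, column 5: row 1 has {B, C, F} and column 5 has {A, E, G}, leaving only D.
Row 1, column 1: row 1 has {B, C, D, F} and column 1 has {B, C, E, G}, leaving only A.
Row 1, column 3: row 1 has {A, B, C, D, F} and column 3 has {B, C, D, E}, leaving only G.
Row 1, column 2: row 1 has {A, B, C, D, F, G} and column 2 has {C, F}, leaving only E.
Row 2, column 2: row 2 has {A, B, F, G} and column 2 has {C, E, F}, leaving only D.
Row 2, column 5: row 2 has {A, B, D, F, G} and column 5 has {A, D, E, G}, leaving only C.
Row 2, column 6: row 2 has {A, B, C, D, F, G} and column 6 has {B, C, D, F, G}, leaving only E.
Row 3, column 1: row 3 has {D, E, G} and column 1 has {A, B, C, E, G}, leaving only F.
Row 3, column 3: row 3 has {D, E, F, G} and column 3 has {B, C, D, E, G}, leaving only A.
Row 4 already has {C, E} and column 3 already has {A, B, C, D, E, G}, so row 4, column 3 must be F.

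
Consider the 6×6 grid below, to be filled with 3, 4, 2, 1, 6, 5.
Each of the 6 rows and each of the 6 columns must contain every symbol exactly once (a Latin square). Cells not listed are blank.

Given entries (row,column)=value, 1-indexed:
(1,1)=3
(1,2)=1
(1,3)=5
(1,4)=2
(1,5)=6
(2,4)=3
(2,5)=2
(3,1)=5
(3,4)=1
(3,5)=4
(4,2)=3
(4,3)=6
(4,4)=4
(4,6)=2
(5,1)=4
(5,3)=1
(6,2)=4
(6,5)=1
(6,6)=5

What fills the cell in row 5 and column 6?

6

Row 1, column 6: row 1 has {3, 2, 1, 6, 5} and column 6 has {2, 5}, leaving only 4.
Row 2, column 3: row 2 has {3, 2} and column 3 has {1, 6, 5}, leaving only 4.
Row 4, column 1: row 4 has {3, 4, 2, 6} and column 1 has {3, 4, 5}, leaving only 1.
Row 2, column 1: row 2 has {3, 4, 2} and column 1 has {3, 4, 1, 5}, leaving only 6.
Row 2, column 2: row 2 has {3, 4, 2, 6} and column 2 has {3, 4, 1}, leaving only 5.
Row 2, column 6: row 2 has {3, 4, 2, 6, 5} and column 6 has {4, 2, 5}, leaving only 1.
Row 4, column 5: row 4 has {3, 4, 2, 1, 6} and column 5 has {4, 2, 1, 6}, leaving only 5.
Row 5, column 5: row 5 has {4, 1} and column 5 has {4, 2, 1, 6, 5}, leaving only 3.
Row 5 already has {3, 4, 1} and column 6 already has {4, 2, 1, 5}, so row 5, column 6 must be 6.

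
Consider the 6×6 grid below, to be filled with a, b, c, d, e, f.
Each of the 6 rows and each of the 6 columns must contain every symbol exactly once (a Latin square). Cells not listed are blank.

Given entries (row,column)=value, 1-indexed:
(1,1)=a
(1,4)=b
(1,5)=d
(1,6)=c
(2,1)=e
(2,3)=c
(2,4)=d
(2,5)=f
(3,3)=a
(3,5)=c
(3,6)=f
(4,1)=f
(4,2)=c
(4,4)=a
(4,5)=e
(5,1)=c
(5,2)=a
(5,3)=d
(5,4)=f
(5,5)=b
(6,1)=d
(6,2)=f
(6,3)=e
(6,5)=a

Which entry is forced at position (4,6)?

d

Row 1, column 2: row 1 has {a, b, c, d} and column 2 has {a, c, f}, leaving only e.
Row 1, column 3: row 1 has {a, b, c, d, e} and column 3 has {a, c, d, e}, leaving only f.
Row 2, column 2: row 2 has {c, d, e, f} and column 2 has {a, c, e, f}, leaving only b.
Row 2, column 6: row 2 has {b, c, d, e, f} and column 6 has {c, f}, leaving only a.
Row 3, column 1: row 3 has {a, c, f} and column 1 has {a, c, d, e, f}, leaving only b.
Row 3, column 2: row 3 has {a, b, c, f} and column 2 has {a, b, c, e, f}, leaving only d.
Row 3, column 4: row 3 has {a, b, c, d, f} and column 4 has {a, b, d, f}, leaving only e.
Row 4, column 3: row 4 has {a, c, e, f} and column 3 has {a, c, d, e, f}, leaving only b.
Row 4 already has {a, b, c, e, f} and column 6 already has {a, c, f}, so row 4, column 6 must be d.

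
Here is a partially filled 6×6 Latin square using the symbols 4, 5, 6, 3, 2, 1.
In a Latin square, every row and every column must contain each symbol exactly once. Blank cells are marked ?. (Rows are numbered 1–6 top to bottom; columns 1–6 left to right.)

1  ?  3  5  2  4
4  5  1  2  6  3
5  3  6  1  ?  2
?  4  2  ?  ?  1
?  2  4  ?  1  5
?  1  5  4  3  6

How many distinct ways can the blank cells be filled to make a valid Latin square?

2

Row 1, column 2: eliminating its row and column leaves {6}.
Row 3, column 5: eliminating its row and column leaves {4}.
Row 4, column 1: eliminating its row and column leaves {6, 3}.
Row 4, column 4: eliminating its row and column leaves {6, 3}.
Row 4, column 5: eliminating its row and column leaves {5}.
Row 5, column 1: eliminating its row and column leaves {6, 3}.
Row 5, column 4: eliminating its row and column leaves {6, 3}.
Row 6, column 1: eliminating its row and column leaves {2}.
Enumerating the assignments across these blanks that avoid any row or column repeat gives 2 completions.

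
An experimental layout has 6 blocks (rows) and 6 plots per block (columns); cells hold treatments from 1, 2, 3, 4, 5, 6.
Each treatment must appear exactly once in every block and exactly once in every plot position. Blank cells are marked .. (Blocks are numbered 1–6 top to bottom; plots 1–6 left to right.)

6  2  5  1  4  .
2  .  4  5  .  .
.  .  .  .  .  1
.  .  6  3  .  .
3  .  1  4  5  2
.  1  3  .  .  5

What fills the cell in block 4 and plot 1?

1

Block 1, plot 6: block 1 has {1, 2, 4, 5, 6} and plot 6 has {1, 2, 5}, leaving only 3.
Block 2, plot 6: block 2 has {2, 4, 5} and plot 6 has {1, 2, 3, 5}, leaving only 6.
Block 2, plot 2: block 2 has {2, 4, 5, 6} and plot 2 has {1, 2}, leaving only 3.
Block 2, plot 5: block 2 has {2, 3, 4, 5, 6} and plot 5 has {4, 5}, leaving only 1.
Block 3, plot 3: block 3 has {1} and plot 3 has {1, 3, 4, 5, 6}, leaving only 2.
Block 3, plot 4: block 3 has {1, 2} and plot 4 has {1, 3, 4, 5}, leaving only 6.
Block 3, plot 5: block 3 has {1, 2, 6} and plot 5 has {1, 4, 5}, leaving only 3.
Block 4, plot 5: block 4 has {3, 6} and plot 5 has {1, 3, 4, 5}, leaving only 2.
Block 4, plot 6: block 4 has {2, 3, 6} and plot 6 has {1, 2, 3, 5, 6}, leaving only 4.
Block 4, plot 2: block 4 has {2, 3, 4, 6} and plot 2 has {1, 2, 3}, leaving only 5.
Block 4 already has {2, 3, 4, 5, 6} and plot 1 already has {2, 3, 6}, so block 4, plot 1 must be 1.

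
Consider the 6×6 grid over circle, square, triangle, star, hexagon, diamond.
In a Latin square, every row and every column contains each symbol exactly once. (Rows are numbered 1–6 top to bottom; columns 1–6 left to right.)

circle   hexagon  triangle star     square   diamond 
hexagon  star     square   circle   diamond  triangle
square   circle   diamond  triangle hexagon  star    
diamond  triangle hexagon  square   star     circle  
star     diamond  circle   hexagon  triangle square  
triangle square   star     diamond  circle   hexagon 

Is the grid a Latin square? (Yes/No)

Yes

Each row is a permutation of the 6 symbols, and so is each column.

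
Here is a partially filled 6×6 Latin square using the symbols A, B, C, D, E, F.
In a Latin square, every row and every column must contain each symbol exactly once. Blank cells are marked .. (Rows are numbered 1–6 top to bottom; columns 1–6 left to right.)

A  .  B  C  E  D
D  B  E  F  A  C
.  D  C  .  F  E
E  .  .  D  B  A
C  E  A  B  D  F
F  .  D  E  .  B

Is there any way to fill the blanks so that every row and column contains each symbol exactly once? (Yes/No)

No row or column among the givens repeats a symbol, and propagating forced cells runs into no contradiction.
One valid completion exists (for instance, A F B C E D / D B E F A C / B D C A F E / E C F D B A / C E A B D F / F A D E C B).

Yes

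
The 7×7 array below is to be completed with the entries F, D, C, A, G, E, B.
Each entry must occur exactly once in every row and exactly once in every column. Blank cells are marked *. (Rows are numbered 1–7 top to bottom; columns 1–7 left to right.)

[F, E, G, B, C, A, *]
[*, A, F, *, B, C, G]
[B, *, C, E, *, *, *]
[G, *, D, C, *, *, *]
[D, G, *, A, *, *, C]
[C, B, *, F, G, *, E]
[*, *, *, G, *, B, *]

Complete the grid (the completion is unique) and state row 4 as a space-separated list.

Row 4, column 2: row 4 has {D, C, G} and column 2 has {A, G, E, B}, leaving only F.
Row 4, column 6: row 4 has {F, D, C, G} and column 6 has {C, A, B}, leaving only E.
Row 4, column 5: row 4 has {F, D, C, G, E} and column 5 has {C, G, B}, leaving only A.
Row 4, column 7: row 4 has {F, D, C, A, G, E} and column 7 has {C, G, E}, leaving only B.
So row 4 reads: G F D C A E B.

G F D C A E B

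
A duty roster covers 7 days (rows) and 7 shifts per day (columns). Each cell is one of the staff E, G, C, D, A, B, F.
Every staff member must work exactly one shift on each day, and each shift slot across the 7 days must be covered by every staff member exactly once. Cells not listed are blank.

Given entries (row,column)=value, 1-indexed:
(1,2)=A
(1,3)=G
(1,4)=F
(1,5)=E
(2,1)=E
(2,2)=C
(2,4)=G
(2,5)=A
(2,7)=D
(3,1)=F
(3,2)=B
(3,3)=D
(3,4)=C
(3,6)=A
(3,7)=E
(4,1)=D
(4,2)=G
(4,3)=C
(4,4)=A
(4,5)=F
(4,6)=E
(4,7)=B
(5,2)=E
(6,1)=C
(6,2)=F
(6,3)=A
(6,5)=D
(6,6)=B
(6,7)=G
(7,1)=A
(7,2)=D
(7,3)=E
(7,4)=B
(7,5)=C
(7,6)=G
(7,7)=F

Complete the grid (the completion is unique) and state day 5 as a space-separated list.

Day 5, shift 4: day 5 has {E} and shift 4 has {G, C, A, B, F}, leaving only D.
Day 1, shift 1: day 1 has {E, G, A, F} and shift 1 has {E, C, D, A, F}, leaving only B.
Day 5, shift 1: day 5 has {E, D} and shift 1 has {E, C, D, A, B, F}, leaving only G.
Day 5, shift 5: day 5 has {E, G, D} and shift 5 has {E, C, D, A, F}, leaving only B.
Day 5, shift 3: day 5 has {E, G, D, B} and shift 3 has {E, G, C, D, A}, leaving only F.
Day 5, shift 6: day 5 has {E, G, D, B, F} and shift 6 has {E, G, A, B}, leaving only C.
Day 5, shift 7: day 5 has {E, G, C, D, B, F} and shift 7 has {E, G, D, B, F}, leaving only A.
So day 5 reads: G E F D B C A.

G E F D B C A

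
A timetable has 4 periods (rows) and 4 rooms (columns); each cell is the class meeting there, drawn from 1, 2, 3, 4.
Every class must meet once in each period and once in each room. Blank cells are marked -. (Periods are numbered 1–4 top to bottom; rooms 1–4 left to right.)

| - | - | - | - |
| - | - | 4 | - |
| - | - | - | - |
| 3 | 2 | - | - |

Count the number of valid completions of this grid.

Period 1, room 1: eliminating its period and room leaves {1, 2, 4}.
Period 1, room 2: eliminating its period and room leaves {1, 3, 4}.
Period 1, room 3: eliminating its period and room leaves {1, 2, 3}.
Period 1, room 4: eliminating its period and room leaves {1, 2, 3, 4}.
Period 2, room 1: eliminating its period and room leaves {1, 2}.
Period 2, room 2: eliminating its period and room leaves {1, 3}.
Period 2, room 4: eliminating its period and room leaves {1, 2, 3}.
Period 3, room 1: eliminating its period and room leaves {1, 2, 4}.
Period 3, room 2: eliminating its period and room leaves {1, 3, 4}.
Period 3, room 3: eliminating its period and room leaves {1, 2, 3}.
Period 3, room 4: eliminating its period and room leaves {1, 2, 3, 4}.
Period 4, room 3: eliminating its period and room leaves {1}.
Period 4, room 4: eliminating its period and room leaves {1, 4}.
Enumerating the assignments across these blanks that avoid any period or room repeat gives 8 completions.

8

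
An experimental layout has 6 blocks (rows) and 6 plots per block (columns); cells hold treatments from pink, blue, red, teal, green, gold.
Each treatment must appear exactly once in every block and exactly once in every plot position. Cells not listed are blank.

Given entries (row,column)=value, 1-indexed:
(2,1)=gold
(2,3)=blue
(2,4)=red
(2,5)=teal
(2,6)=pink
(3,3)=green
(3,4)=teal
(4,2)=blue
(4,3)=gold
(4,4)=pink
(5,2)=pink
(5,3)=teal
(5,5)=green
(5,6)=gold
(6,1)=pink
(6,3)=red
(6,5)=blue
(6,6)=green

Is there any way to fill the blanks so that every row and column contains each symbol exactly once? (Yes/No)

No block or plot among the givens repeats a symbol, and propagating forced cells runs into no contradiction.
One valid completion exists (for instance, teal red pink green gold blue / gold green blue red teal pink / blue gold green teal pink red / green blue gold pink red teal / red pink teal blue green gold / pink teal red gold blue green).

Yes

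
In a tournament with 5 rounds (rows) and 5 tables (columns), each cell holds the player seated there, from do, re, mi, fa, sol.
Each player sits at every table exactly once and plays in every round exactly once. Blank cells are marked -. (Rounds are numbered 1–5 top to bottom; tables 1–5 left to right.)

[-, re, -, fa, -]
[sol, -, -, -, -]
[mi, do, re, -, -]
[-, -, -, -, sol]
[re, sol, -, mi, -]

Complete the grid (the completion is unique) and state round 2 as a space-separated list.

Round 1, table 1: round 1 has {re, fa} and table 1 has {re, mi, sol}, leaving only do.
Round 1, table 5: round 1 has {do, re, fa} and table 5 has {sol}, leaving only mi.
Round 1, table 3: round 1 has {do, re, mi, fa} and table 3 has {re}, leaving only sol.
Round 3, table 4: round 3 has {do, re, mi} and table 4 has {mi, fa}, leaving only sol.
Round 3, table 5: round 3 has {do, re, mi, sol} and table 5 has {mi, sol}, leaving only fa.
Round 4, table 1: round 4 has {sol} and table 1 has {do, re, mi, sol}, leaving only fa.
Round 4, table 2: round 4 has {fa, sol} and table 2 has {do, re, sol}, leaving only mi.
Round 2, table 2: round 2 has {sol} and table 2 has {do, re, mi, sol}, leaving only fa.
Round 4, table 3: round 4 has {mi, fa, sol} and table 3 has {re, sol}, leaving only do.
Round 2, table 3: round 2 has {fa, sol} and table 3 has {do, re, sol}, leaving only mi.
Round 4, table 4: round 4 has {do, mi, fa, sol} and table 4 has {mi, fa, sol}, leaving only re.
Round 2, table 4: round 2 has {mi, fa, sol} and table 4 has {re, mi, fa, sol}, leaving only do.
Round 2, table 5: round 2 has {do, mi, fa, sol} and table 5 has {mi, fa, sol}, leaving only re.
So round 2 reads: sol fa mi do re.

sol fa mi do re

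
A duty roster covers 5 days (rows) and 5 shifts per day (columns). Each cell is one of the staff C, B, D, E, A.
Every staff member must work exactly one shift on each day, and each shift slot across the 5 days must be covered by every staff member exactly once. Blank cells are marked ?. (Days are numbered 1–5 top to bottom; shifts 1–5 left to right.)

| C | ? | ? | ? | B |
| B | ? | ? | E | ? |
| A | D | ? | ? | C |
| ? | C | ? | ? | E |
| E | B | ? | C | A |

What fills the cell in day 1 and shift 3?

A

Day 2, shift 2: day 2 has {B, E} and shift 2 has {C, B, D}, leaving only A.
Day 1, shift 2: day 1 has {C, B} and shift 2 has {C, B, D, A}, leaving only E.
Day 2, shift 5: day 2 has {B, E, A} and shift 5 has {C, B, E, A}, leaving only D.
Day 2, shift 3: day 2 has {B, D, E, A} and shift 3 has {}, leaving only C.
Day 3, shift 4: day 3 has {C, D, A} and shift 4 has {C, E}, leaving only B.
Day 3, shift 3: day 3 has {C, B, D, A} and shift 3 has {C}, leaving only E.
Day 4, shift 1: day 4 has {C, E} and shift 1 has {C, B, E, A}, leaving only D.
Day 4, shift 4: day 4 has {C, D, E} and shift 4 has {C, B, E}, leaving only A.
Day 1, shift 4: day 1 has {C, B, E} and shift 4 has {C, B, E, A}, leaving only D.
Day 1 already has {C, B, D, E} and shift 3 already has {C, E}, so day 1, shift 3 must be A.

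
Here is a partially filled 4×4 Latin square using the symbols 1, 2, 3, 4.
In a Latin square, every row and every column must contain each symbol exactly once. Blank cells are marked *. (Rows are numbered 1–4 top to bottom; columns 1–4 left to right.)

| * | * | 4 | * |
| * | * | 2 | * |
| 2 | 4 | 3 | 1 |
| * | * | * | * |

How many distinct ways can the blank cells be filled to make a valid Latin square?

Row 1, column 1: eliminating its row and column leaves {1, 3}.
Row 1, column 2: eliminating its row and column leaves {1, 2, 3}.
Row 1, column 4: eliminating its row and column leaves {2, 3}.
Row 2, column 1: eliminating its row and column leaves {1, 3, 4}.
Row 2, column 2: eliminating its row and column leaves {1, 3}.
Row 2, column 4: eliminating its row and column leaves {3, 4}.
Row 4, column 1: eliminating its row and column leaves {1, 3, 4}.
Row 4, column 2: eliminating its row and column leaves {1, 2, 3}.
Row 4, column 3: eliminating its row and column leaves {1}.
Row 4, column 4: eliminating its row and column leaves {2, 3, 4}.
Enumerating the assignments across these blanks that avoid any row or column repeat gives 4 completions.

4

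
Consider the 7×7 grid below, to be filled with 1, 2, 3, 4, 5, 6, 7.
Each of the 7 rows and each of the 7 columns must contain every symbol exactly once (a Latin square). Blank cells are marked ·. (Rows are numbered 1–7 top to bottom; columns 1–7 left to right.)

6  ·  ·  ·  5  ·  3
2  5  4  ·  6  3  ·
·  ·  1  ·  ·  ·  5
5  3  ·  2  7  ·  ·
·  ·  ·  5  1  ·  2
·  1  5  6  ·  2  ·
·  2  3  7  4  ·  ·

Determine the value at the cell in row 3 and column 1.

4

Row 2, column 4: row 2 has {2, 3, 4, 5, 6} and column 4 has {2, 5, 6, 7}, leaving only 1.
Row 1, column 4: row 1 has {3, 5, 6} and column 4 has {1, 2, 5, 6, 7}, leaving only 4.
Row 1, column 2: row 1 has {3, 4, 5, 6} and column 2 has {1, 2, 3, 5}, leaving only 7.
Row 1, column 3: row 1 has {3, 4, 5, 6, 7} and column 3 has {1, 3, 4, 5}, leaving only 2.
Row 1, column 6: row 1 has {2, 3, 4, 5, 6, 7} and column 6 has {2, 3}, leaving only 1.
Row 2, column 7: row 2 has {1, 2, 3, 4, 5, 6} and column 7 has {2, 3, 5}, leaving only 7.
Row 3, column 4: row 3 has {1, 5} and column 4 has {1, 2, 4, 5, 6, 7}, leaving only 3.
Row 3, column 5: row 3 has {1, 3, 5} and column 5 has {1, 4, 5, 6, 7}, leaving only 2.
Row 4, column 3: row 4 has {2, 3, 5, 7} and column 3 has {1, 2, 3, 4, 5}, leaving only 6.
Row 4, column 6: row 4 has {2, 3, 5, 6, 7} and column 6 has {1, 2, 3}, leaving only 4.
Row 4, column 7: row 4 has {2, 3, 4, 5, 6, 7} and column 7 has {2, 3, 5, 7}, leaving only 1.
Row 5, column 3: row 5 has {1, 2, 5} and column 3 has {1, 2, 3, 4, 5, 6}, leaving only 7.
Row 5, column 6: row 5 has {1, 2, 5, 7} and column 6 has {1, 2, 3, 4}, leaving only 6.
Row 3, column 6: row 3 has {1, 2, 3, 5} and column 6 has {1, 2, 3, 4, 6}, leaving only 7.
Row 3 already has {1, 2, 3, 5, 7} and column 1 already has {2, 5, 6}, so row 3, column 1 must be 4.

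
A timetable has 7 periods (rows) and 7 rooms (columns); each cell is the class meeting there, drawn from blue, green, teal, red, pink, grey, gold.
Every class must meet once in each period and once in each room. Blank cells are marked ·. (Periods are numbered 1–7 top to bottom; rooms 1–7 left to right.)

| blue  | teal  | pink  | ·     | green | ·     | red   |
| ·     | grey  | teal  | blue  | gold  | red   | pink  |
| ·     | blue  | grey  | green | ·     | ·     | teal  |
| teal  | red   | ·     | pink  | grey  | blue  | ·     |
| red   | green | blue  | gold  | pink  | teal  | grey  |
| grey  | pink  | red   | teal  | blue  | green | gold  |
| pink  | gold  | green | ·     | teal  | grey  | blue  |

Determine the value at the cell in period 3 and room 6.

pink

Period 1, room 4: period 1 has {blue, green, teal, red, pink} and room 4 has {blue, green, teal, pink, gold}, leaving only grey.
Period 1, room 6: period 1 has {blue, green, teal, red, pink, grey} and room 6 has {blue, green, teal, red, grey}, leaving only gold.
Period 3 already has {blue, green, teal, grey} and room 6 already has {blue, green, teal, red, grey, gold}, so period 3, room 6 must be pink.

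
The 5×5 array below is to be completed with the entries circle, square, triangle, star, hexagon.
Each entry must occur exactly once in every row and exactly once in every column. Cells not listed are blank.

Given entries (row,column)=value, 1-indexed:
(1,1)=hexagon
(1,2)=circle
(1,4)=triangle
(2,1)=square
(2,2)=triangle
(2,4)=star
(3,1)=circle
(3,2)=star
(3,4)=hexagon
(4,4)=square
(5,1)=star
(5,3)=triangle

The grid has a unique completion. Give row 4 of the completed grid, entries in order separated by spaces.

Row 4, column 1: row 4 has {square} and column 1 has {circle, square, star, hexagon}, leaving only triangle.
Row 4, column 2: row 4 has {square, triangle} and column 2 has {circle, triangle, star}, leaving only hexagon.
Row 3, column 3: row 3 has {circle, star, hexagon} and column 3 has {triangle}, leaving only square.
Row 1, column 3: row 1 has {circle, triangle, hexagon} and column 3 has {square, triangle}, leaving only star.
Row 4, column 3: row 4 has {square, triangle, hexagon} and column 3 has {square, triangle, star}, leaving only circle.
Row 4, column 5: row 4 has {circle, square, triangle, hexagon} and column 5 has {}, leaving only star.
So row 4 reads: triangle hexagon circle square star.

triangle hexagon circle square star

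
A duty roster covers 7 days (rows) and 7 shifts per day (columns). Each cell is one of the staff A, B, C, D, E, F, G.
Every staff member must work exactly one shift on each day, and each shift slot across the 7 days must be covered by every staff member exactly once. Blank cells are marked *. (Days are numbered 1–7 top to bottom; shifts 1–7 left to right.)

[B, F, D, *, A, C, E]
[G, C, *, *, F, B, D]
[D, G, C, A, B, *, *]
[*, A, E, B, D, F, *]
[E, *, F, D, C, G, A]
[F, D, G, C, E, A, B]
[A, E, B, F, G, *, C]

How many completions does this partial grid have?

Day 1, shift 4: eliminating its day and shift leaves {G}.
Day 2, shift 3: eliminating its day and shift leaves {A}.
Day 2, shift 4: eliminating its day and shift leaves {E}.
Day 3, shift 6: eliminating its day and shift leaves {E}.
Day 3, shift 7: eliminating its day and shift leaves {F}.
Day 4, shift 1: eliminating its day and shift leaves {C}.
Day 4, shift 7: eliminating its day and shift leaves {G}.
Day 5, shift 2: eliminating its day and shift leaves {B}.
Day 7, shift 6: eliminating its day and shift leaves {D}.
Only one assignment across all blanks avoids any day or shift repeat, giving 1 completion.

1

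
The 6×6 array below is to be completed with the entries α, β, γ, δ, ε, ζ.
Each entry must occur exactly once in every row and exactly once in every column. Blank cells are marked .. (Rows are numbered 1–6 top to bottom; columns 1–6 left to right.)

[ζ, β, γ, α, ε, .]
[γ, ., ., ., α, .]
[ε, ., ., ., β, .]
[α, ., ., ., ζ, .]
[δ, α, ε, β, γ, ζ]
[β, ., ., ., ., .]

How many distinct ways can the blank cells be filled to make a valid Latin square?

20

Row 1, column 6: eliminating its row and column leaves {δ}.
Row 2, column 2: eliminating its row and column leaves {δ, ε, ζ}.
Row 2, column 3: eliminating its row and column leaves {β, δ, ζ}.
Row 2, column 4: eliminating its row and column leaves {δ, ε, ζ}.
Row 2, column 6: eliminating its row and column leaves {β, δ, ε}.
Row 3, column 2: eliminating its row and column leaves {γ, δ, ζ}.
Row 3, column 3: eliminating its row and column leaves {α, δ, ζ}.
Row 3, column 4: eliminating its row and column leaves {γ, δ, ζ}.
Row 3, column 6: eliminating its row and column leaves {α, γ, δ}.
Row 4, column 2: eliminating its row and column leaves {γ, δ, ε}.
Row 4, column 3: eliminating its row and column leaves {β, δ}.
Row 4, column 4: eliminating its row and column leaves {γ, δ, ε}.
Row 4, column 6: eliminating its row and column leaves {β, γ, δ, ε}.
Row 6, column 2: eliminating its row and column leaves {γ, δ, ε, ζ}.
Row 6, column 3: eliminating its row and column leaves {α, δ, ζ}.
Row 6, column 4: eliminating its row and column leaves {γ, δ, ε, ζ}.
Row 6, column 5: eliminating its row and column leaves {δ}.
Row 6, column 6: eliminating its row and column leaves {α, γ, δ, ε}.
Enumerating the assignments across these blanks that avoid any row or column repeat gives 20 completions.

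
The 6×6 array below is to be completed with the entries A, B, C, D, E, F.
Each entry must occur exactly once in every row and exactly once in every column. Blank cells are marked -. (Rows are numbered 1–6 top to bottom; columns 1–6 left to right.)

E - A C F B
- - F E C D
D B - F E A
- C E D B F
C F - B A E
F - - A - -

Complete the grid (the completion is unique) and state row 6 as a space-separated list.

Row 6, column 5: row 6 has {A, F} and column 5 has {A, B, C, E, F}, leaving only D.
Row 6, column 2: row 6 has {A, D, F} and column 2 has {B, C, F}, leaving only E.
Row 6, column 6: row 6 has {A, D, E, F} and column 6 has {A, B, D, E, F}, leaving only C.
Row 6, column 3: row 6 has {A, C, D, E, F} and column 3 has {A, E, F}, leaving only B.
So row 6 reads: F E B A D C.

F E B A D C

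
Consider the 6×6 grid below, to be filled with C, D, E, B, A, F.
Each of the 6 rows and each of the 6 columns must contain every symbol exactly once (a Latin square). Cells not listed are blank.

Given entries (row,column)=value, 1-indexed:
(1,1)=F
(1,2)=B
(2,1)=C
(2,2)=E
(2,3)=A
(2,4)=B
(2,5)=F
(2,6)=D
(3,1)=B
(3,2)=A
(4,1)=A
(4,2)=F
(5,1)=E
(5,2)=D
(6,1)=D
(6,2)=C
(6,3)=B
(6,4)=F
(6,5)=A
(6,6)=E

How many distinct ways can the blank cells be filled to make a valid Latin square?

24

Row 1, column 3: eliminating its row and column leaves {C, D, E}.
Row 1, column 4: eliminating its row and column leaves {C, D, E, A}.
Row 1, column 5: eliminating its row and column leaves {C, D, E}.
Row 1, column 6: eliminating its row and column leaves {C, A}.
Row 3, column 3: eliminating its row and column leaves {C, D, E, F}.
Row 3, column 4: eliminating its row and column leaves {C, D, E}.
Row 3, column 5: eliminating its row and column leaves {C, D, E}.
Row 3, column 6: eliminating its row and column leaves {C, F}.
Row 4, column 3: eliminating its row and column leaves {C, D, E}.
Row 4, column 4: eliminating its row and column leaves {C, D, E}.
Row 4, column 5: eliminating its row and column leaves {C, D, E, B}.
Row 4, column 6: eliminating its row and column leaves {C, B}.
Row 5, column 3: eliminating its row and column leaves {C, F}.
Row 5, column 4: eliminating its row and column leaves {C, A}.
Row 5, column 5: eliminating its row and column leaves {C, B}.
Row 5, column 6: eliminating its row and column leaves {C, B, A, F}.
Enumerating the assignments across these blanks that avoid any row or column repeat gives 24 completions.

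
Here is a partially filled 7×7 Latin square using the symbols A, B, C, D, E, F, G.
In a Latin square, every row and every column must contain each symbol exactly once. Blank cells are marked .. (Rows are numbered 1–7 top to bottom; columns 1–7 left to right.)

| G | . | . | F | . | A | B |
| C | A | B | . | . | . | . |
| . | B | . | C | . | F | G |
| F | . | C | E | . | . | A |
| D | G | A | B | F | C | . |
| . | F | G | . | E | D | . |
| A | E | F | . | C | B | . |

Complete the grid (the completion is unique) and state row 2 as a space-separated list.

C A B D G E F

Row 1, column 5: row 1 has {A, B, F, G} and column 5 has {C, E, F}, leaving only D.
Row 2, column 5: row 2 has {A, B, C} and column 5 has {C, D, E, F}, leaving only G.
Row 2, column 4: row 2 has {A, B, C, G} and column 4 has {B, C, E, F}, leaving only D.
Row 2, column 6: row 2 has {A, B, C, D, G} and column 6 has {A, B, C, D, F}, leaving only E.
Row 2, column 7: row 2 has {A, B, C, D, E, G} and column 7 has {A, B, G}, leaving only F.
So row 2 reads: C A B D G E F.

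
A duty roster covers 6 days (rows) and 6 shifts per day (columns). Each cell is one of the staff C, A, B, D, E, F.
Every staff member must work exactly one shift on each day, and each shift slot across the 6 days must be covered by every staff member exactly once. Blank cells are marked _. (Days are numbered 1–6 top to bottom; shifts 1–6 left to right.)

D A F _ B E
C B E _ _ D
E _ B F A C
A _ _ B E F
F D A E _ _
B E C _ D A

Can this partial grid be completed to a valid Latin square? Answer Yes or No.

Day 3, shift 2: day 3 together with shift 2 already contain {C, A, B, D, E, F} — every symbol — so nothing can go there. The grid has no valid completion.

No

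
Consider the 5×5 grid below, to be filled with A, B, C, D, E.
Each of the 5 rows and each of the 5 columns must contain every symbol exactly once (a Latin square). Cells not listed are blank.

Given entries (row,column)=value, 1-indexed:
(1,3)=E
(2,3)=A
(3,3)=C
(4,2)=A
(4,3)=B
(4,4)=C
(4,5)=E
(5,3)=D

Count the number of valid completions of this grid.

Row 1, column 1: eliminating its row and column leaves {A, B, C, D}.
Row 1, column 2: eliminating its row and column leaves {B, C, D}.
Row 1, column 4: eliminating its row and column leaves {A, B, D}.
Row 1, column 5: eliminating its row and column leaves {A, B, C, D}.
Row 2, column 1: eliminating its row and column leaves {B, C, D, E}.
Row 2, column 2: eliminating its row and column leaves {B, C, D, E}.
Row 2, column 4: eliminating its row and column leaves {B, D, E}.
Row 2, column 5: eliminating its row and column leaves {B, C, D}.
Row 3, column 1: eliminating its row and column leaves {A, B, D, E}.
Row 3, column 2: eliminating its row and column leaves {B, D, E}.
Row 3, column 4: eliminating its row and column leaves {A, B, D, E}.
Row 3, column 5: eliminating its row and column leaves {A, B, D}.
Row 4, column 1: eliminating its row and column leaves {D}.
Row 5, column 1: eliminating its row and column leaves {A, B, C, E}.
Row 5, column 2: eliminating its row and column leaves {B, C, E}.
Row 5, column 4: eliminating its row and column leaves {A, B, E}.
Row 5, column 5: eliminating its row and column leaves {A, B, C}.
Enumerating the assignments across these blanks that avoid any row or column repeat gives 56 completions.

56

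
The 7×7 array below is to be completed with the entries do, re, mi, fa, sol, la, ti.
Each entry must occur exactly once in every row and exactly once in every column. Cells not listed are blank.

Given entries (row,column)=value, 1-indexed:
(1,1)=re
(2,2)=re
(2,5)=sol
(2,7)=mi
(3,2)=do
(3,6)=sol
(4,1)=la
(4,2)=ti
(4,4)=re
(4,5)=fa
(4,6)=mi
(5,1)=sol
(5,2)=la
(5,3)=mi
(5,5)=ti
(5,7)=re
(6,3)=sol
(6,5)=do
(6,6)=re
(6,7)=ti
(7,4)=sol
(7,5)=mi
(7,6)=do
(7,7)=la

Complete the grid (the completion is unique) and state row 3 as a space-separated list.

Row 3, column 7: row 3 has {do, sol} and column 7 has {re, mi, la, ti}, leaving only fa.
Row 1, column 5: row 1 has {re} and column 5 has {do, mi, fa, sol, ti}, leaving only la.
Row 3, column 5: row 3 has {do, fa, sol} and column 5 has {do, mi, fa, sol, la, ti}, leaving only re.
Row 4, column 3: row 4 has {re, mi, fa, la, ti} and column 3 has {mi, sol}, leaving only do.
Row 4, column 7: row 4 has {do, re, mi, fa, la, ti} and column 7 has {re, mi, fa, la, ti}, leaving only sol.
Row 1, column 7: row 1 has {re, la} and column 7 has {re, mi, fa, sol, la, ti}, leaving only do.
Row 5, column 6: row 5 has {re, mi, sol, la, ti} and column 6 has {do, re, mi, sol}, leaving only fa.
Row 1, column 6: row 1 has {do, re, la} and column 6 has {do, re, mi, fa, sol}, leaving only ti.
Row 1, column 3: row 1 has {do, re, la, ti} and column 3 has {do, mi, sol}, leaving only fa.
Row 1, column 4: row 1 has {do, re, fa, la, ti} and column 4 has {re, sol}, leaving only mi.
Row 1, column 2: row 1 has {do, re, mi, fa, la, ti} and column 2 has {do, re, la, ti}, leaving only sol.
Row 2, column 6: row 2 has {re, mi, sol} and column 6 has {do, re, mi, fa, sol, ti}, leaving only la.
Row 2, column 3: row 2 has {re, mi, sol, la} and column 3 has {do, mi, fa, sol}, leaving only ti.
Row 3, column 3: row 3 has {do, re, fa, sol} and column 3 has {do, mi, fa, sol, ti}, leaving only la.
Row 3, column 4: row 3 has {do, re, fa, sol, la} and column 4 has {re, mi, sol}, leaving only ti.
Row 3, column 1: row 3 has {do, re, fa, sol, la, ti} and column 1 has {re, sol, la}, leaving only mi.
So row 3 reads: mi do la ti re sol fa.

mi do la ti re sol fa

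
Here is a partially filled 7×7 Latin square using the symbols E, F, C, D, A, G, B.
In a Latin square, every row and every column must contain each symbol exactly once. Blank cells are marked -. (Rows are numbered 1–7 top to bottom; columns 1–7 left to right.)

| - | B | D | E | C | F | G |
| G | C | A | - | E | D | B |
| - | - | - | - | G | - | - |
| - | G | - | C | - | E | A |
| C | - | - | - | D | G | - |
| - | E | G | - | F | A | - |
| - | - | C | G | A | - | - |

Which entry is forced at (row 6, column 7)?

C

Row 1, column 1: row 1 has {E, F, C, D, G, B} and column 1 has {C, G}, leaving only A.
Row 2, column 4: row 2 has {E, C, D, A, G, B} and column 4 has {E, C, G}, leaving only F.
Row 4, column 5: row 4 has {E, C, A, G} and column 5 has {E, F, C, D, A, G}, leaving only B.
Row 4, column 3: row 4 has {E, C, A, G, B} and column 3 has {C, D, A, G}, leaving only F.
Row 4, column 1: row 4 has {E, F, C, A, G, B} and column 1 has {C, A, G}, leaving only D.
Row 6, column 1: row 6 has {E, F, A, G} and column 1 has {C, D, A, G}, leaving only B.
Row 6, column 4: row 6 has {E, F, A, G, B} and column 4 has {E, F, C, G}, leaving only D.
Row 6 already has {E, F, D, A, G, B} and column 7 already has {A, G, B}, so row 6, column 7 must be C.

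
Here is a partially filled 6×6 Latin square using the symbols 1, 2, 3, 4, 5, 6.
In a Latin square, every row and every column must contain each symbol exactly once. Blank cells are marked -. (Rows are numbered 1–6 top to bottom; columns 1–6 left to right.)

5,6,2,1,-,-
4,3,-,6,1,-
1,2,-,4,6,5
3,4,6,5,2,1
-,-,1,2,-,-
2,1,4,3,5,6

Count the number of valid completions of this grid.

2

Row 1, column 5: eliminating its row and column leaves {3, 4}.
Row 1, column 6: eliminating its row and column leaves {3, 4}.
Row 2, column 3: eliminating its row and column leaves {5}.
Row 2, column 6: eliminating its row and column leaves {2}.
Row 3, column 3: eliminating its row and column leaves {3}.
Row 5, column 1: eliminating its row and column leaves {6}.
Row 5, column 2: eliminating its row and column leaves {5}.
Row 5, column 5: eliminating its row and column leaves {3, 4}.
Row 5, column 6: eliminating its row and column leaves {3, 4}.
Enumerating the assignments across these blanks that avoid any row or column repeat gives 2 completions.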